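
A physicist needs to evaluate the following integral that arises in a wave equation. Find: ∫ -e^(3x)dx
Since d/dx[e^(3x)]=3e^(3x), we get -1/3 e^(3x) + C

Answer: (-1/3)e^(3x) + C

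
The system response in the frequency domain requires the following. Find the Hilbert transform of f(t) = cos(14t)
The Hilbert transform shifts each frequency component by -pi/2.
H{cos(wt)}=sin(wt)
With w=14: H{cos(14t)}=sin(14t)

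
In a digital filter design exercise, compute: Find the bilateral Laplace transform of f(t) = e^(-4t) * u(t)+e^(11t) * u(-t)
For e^(-4t)*u(t): L=1/(s + 4), Re(s) > -4
For e^(11t)*u(-t): L=-1/(s-11), Re(s) < 11
Combined: F(s)=1/(s + 4) - 1/(s-11), -4 < Re(s) < 11

Answer: 1/(s + 4) - 1/(s-11), ROC: -4 < Re(s) < 11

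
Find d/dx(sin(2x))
Chain rule: d/dx[sin(u)] = cos(u)·u' where u = 2x
u' = 2

Answer: 2·cos(2x)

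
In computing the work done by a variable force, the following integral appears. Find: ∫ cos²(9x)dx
Using identity cos²(u) = (1 + cos(2u))/2:
∫ (1 + cos(18x))/2 dx = x/2 + sin(18x)/36 + C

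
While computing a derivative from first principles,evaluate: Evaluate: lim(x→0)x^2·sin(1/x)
Squeeze theorem: -|x^2| ≤ x^2·sin(1/x) ≤ |x^2|
Since x^2 → 0 as x → 0, by squeeze theorem the limit is 0

Answer: 0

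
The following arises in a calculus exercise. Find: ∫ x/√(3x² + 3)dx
Let u = 3x²+3, du = 6x dx
∫ (1/6)·u^(-1/2) du = √u/3+C

Answer: √(3x²+3)/3+C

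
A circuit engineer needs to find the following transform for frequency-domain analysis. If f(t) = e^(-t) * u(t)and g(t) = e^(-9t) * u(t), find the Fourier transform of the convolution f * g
By the convolution theorem: F{f*g}=F(omega)*G(omega)
F(omega)=1/(1+j*omega), G(omega)=1/(9+j*omega)
F{f*g}=1/((1+j*omega)(9+j*omega))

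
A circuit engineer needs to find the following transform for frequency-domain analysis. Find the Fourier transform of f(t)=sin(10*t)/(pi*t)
sin(W*t)/(pi*t)=(W/pi)*sinc(W*t/pi) is the impulse response of the ideal low-pass filter with cutoff W (here W=10).
Its Fourier transform is a rectangular function:
F(omega)=1 for |omega| < 10, 0 otherwise

Answer: rect(omega/20) [i.e., 1 for |omega| < 10, 0 otherwise]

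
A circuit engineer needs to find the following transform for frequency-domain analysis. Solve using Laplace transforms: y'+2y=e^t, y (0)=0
Take L: sY - 0 + 2Y = 1/(s-1)
Y(s + 2) = 1/(s-1) + 0
Y = 1/((s-1)(s + 2)) + 0/(s + 2)
Partial fractions: 1/((s-1)(s + 2)) = (1/3)/(s-1) - (1/3)/(s + 2)
So Y = (1/3)/(s-1) - (1/3)/(s + 2)
Inverse Laplace transform (L^(-1){1/(s-1)} = e^t, L^(-1){1/(s + 2)} = e^(-2t)):

Answer: y(t) = (1/3)·e^t - (1/3)·e^(-2t)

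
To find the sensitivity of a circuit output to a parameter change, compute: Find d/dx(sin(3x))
Chain rule: d/dx[sin(u)] = cos(u)·u' where u = 3x
u' = 3

Answer: 3·cos(3x)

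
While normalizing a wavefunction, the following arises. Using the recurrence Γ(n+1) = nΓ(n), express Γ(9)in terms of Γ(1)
Γ(9)=8Γ(8)=8·7Γ(7)=...=8!·Γ(1)=40320·Γ(1)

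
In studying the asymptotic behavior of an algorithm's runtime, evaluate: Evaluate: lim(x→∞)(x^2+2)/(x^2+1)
Divide numerator and denominator by x^2:
lim (1+2/x^2)/(1+1/x^2) = 1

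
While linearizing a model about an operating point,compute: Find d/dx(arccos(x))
d/dx[arccos(u)]=-u'/√(1-u²), u=x, u'=1

Answer: -1/√(1-x²)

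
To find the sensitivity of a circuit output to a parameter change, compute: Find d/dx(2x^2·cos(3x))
Product rule: (fg)'=f'g+fg'
f=2x^2, f'=4x
g=cos(3x), g'=-3·sin(3x)

Answer: 4x·cos(3x)-6x^2·sin(3x)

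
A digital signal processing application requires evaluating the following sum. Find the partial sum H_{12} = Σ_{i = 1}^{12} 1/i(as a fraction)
H_12=1 + 1/2 + 1/3 + ... + 1/12
=86021/27720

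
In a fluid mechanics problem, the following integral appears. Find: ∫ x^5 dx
Using power rule: ∫ x^5 dx = 1/6 x^6 + C = (1/6)x^6 + C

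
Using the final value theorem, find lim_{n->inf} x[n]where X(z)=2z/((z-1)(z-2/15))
Final value theorem: lim x[n]=lim_{z->1} (z-1) * X(z)
(z-1) * X(z)=2z/(z-2/15)
As z->1: 2/(1-2/15)=2/(13/15)=30/13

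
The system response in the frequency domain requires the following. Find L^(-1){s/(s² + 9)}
L^(-1){s/(s²+w²)} = cos(wt)
Here w = 3

Answer: cos(3t)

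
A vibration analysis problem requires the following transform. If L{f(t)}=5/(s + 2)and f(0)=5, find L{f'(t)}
L{f'(t)}=s·F(s) - f(0)=5s/(s+2)-5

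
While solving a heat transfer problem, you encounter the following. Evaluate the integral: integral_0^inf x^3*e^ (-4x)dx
This is a Gamma integral. Substitute u=4x (du=4 dx):
integral_0^inf x^3*e^(-4x) dx=(1/4^4) integral_0^inf u^3*e^(-u) du
=Gamma(4)/4^4=3!/4^4=6/256

Answer: 3/128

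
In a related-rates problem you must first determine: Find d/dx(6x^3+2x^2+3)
Power rule: d/dx(ax^n)=n·a·x^(n-1)
Term by term: 18·x^2 + 4·x

Answer: 18x^2 + 4x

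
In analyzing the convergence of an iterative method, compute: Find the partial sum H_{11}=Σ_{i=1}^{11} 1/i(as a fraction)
H_11 = 1+1/2+1/3+...+1/11
= 83711/27720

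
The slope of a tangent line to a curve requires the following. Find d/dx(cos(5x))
Chain rule: d/dx[cos(u)]=-sin(u)·u' where u=5x
u'=5

Answer: -5·sin(5x)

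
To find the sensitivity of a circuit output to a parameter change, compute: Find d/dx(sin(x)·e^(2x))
Product rule: (fg)'=f'g + fg'
f=sin(x), f'=cos(x)
g=e^(2x), g'=2·e^(2x)

Answer: cos(x)·e^(2x) + 2·sin(x)·e^(2x)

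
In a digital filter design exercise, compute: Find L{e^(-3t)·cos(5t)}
First shifting: L{e^(at)f(t)} = F(s-a)
L{cos(5t)} = s/(s²+25)
Shift: (s+3)/((s+3)²+25)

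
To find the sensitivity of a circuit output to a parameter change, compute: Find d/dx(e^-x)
Chain rule: d/dx[e^u] = e^u · u' where u = -x
u' = -1

Answer: -1·e^-x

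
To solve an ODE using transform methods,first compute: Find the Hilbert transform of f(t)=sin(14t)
The Hilbert transform shifts each frequency component by -pi/2.
H{sin(wt)} = -cos(wt)
With w = 14: H{sin(14t)} = -cos(14t)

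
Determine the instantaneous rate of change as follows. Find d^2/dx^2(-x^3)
Apply power rule 2 times:
d^1: -3x^2
d^2: -6x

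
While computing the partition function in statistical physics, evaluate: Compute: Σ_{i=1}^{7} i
Using formula: Σ i^1=n(n + 1)/2=7·8/2=28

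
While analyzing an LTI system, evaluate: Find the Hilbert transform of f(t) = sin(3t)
The Hilbert transform shifts each frequency component by -pi/2.
H{sin(wt)}=-cos(wt)
With w=3: H{sin(3t)}=-cos(3t)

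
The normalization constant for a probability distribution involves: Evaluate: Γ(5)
Γ(n)=(n-1)! for positive integers
Γ(5)=4!=24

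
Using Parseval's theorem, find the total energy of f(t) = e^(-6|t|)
Parseval's theorem: E=integral |f(t)|^2 dt=(1/2pi) integral |F(omega)|^2 domega
E=integral_{-inf}^{inf} e^(-12|t|) dt=2*integral_0^inf e^(-12t) dt=2/(2*6)=1/6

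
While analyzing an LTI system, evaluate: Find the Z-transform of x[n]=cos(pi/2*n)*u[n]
Z{cos(w0*n)*u[n]}=z(z - cos(w0))/(z^2-2z*cos(w0)+1)
With w0=pi/2: X(z)=z(z - cos(pi/2))/(z^2-2z*cos(pi/2)+1)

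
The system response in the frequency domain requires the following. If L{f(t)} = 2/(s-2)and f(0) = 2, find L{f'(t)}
L{f'(t)} = s·F(s) - f(0) = 2s/(s-2)-2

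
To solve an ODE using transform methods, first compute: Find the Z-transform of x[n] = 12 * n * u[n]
Z{n * u[n]}=z/(z-1)^2
By linearity: Z{12 * n * u[n]}=12z/(z-1)^2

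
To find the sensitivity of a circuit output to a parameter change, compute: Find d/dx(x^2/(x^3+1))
Quotient rule: (f/g)' = (f'g - fg')/g²
f = x^2, f' = 2x
g = x^3 + 1, g' = 3x^2

Answer: (2x·(x^3 + 1) - 3x^4)/(x^3 + 1)²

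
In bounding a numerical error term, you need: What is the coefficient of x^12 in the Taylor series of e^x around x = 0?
Taylor series of e^x = Σ x^n/n!
Coefficient of x^12 = 1/12! = 1/479001600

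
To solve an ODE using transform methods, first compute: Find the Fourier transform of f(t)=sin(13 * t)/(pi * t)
sin(W * t)/(pi * t)=(W/pi) * sinc(W * t/pi) is the impulse response of the ideal low-pass filter with cutoff W (here W=13).
Its Fourier transform is a rectangular function:
F(omega)=1 for |omega| < 13, 0 otherwise

Answer: rect(omega/26) [i.e., 1 for |omega| < 13, 0 otherwise]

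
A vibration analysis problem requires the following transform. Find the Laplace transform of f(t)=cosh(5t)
L{cosh(at)}=s/(s²-a²)
L{cosh(5t)}=s/(s²-25)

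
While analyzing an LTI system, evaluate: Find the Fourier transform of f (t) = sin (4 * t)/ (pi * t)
sin(W*t)/(pi*t)=(W/pi)*sinc(W*t/pi) is the impulse response of the ideal low-pass filter with cutoff W (here W=4).
Its Fourier transform is a rectangular function:
F(omega)=1 for |omega| < 4, 0 otherwise

Answer: rect(omega/8) [i.e., 1 for |omega| < 4, 0 otherwise]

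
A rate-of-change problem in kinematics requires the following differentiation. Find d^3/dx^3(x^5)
Apply power rule 3 times:
d^1: 5x^4
d^2: 20x^3
d^3: 60x^2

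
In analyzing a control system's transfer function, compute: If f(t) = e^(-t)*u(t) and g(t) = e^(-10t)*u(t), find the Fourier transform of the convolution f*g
By the convolution theorem: F{f * g} = F(omega) * G(omega)
F(omega) = 1/(1 + j * omega), G(omega) = 1/(10 + j * omega)
F{f * g} = 1/((1 + j * omega)(10 + j * omega))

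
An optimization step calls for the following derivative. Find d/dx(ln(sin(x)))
Chain rule: d/dx[ln(u)]=u'/u where u=sin(x)
u'=cos(x)

Answer: (cos(x))/(sin(x))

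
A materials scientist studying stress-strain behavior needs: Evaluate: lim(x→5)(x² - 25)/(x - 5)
Factor: (x² - 25)=(x-5)(x+5)
Cancel (x-5): lim(x→5) (x+5)=10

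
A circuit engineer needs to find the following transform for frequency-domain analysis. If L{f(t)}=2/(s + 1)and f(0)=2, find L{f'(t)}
L{f'(t)} = s·F(s) - f(0) = 2s/(s+1)-2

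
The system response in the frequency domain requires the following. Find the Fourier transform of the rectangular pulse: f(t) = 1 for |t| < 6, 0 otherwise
F(omega)=integral from -6 to 6 of e^(-j*omega*t) dt
=2*sin(6*omega)/omega=12*sinc(6*omega/pi)

Answer: 2*sin(6*omega)/omega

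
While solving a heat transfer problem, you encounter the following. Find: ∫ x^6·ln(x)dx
By parts: u = ln(x), dv = x^6 dx
du = 1/x dx, v = x^7/7
= x^7·ln(x)/7 - ∫ x^6/7 dx
= x^7·ln(x)/7 - x^7/49+C

Answer: x^7(ln(x)/7-1/49)+C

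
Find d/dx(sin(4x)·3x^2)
Product rule: (fg)' = f'g+fg'
f = sin(4x), f' = 4·cos(4x)
g = 3x^2, g' = 6x

Answer: 12·cos(4x)·x^2+6·sin(4x)·x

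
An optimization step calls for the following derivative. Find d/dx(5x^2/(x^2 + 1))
Quotient rule: (f/g)'=(f'g - fg')/g²
f=5x^2, f'=10x
g=x^2+1, g'=2x

Answer: (10x·(x^2+1)-10x^3)/(x^2+1)²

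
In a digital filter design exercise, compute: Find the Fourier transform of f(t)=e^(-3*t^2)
The Fourier transform of a Gaussian e^(-a*t^2) is sqrt(pi/a)*e^(-omega^2/(4a)).
With a = 3: F(omega) = sqrt(pi/3)*e^(-omega^2/12)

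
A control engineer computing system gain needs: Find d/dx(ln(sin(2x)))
Chain rule: d/dx[ln(u)]=u'/u where u=sin(2x)
u'=2cos(2x)

Answer: (2cos(2x))/(sin(2x))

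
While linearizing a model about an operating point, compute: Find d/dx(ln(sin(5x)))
Chain rule: d/dx[ln(u)]=u'/u where u=sin(5x)
u'=5cos(5x)

Answer: (5cos(5x))/(sin(5x))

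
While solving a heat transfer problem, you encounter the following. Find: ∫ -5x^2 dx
Using power rule: ∫ -5x^2 dx=-5/3 x^3+C=(-5/3)x^3+C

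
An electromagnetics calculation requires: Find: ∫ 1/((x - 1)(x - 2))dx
Partial fractions: 1/((x-1)(x-2)) = A/(x-1)+B/(x-2)
A = -1, B = 1
∫ [-1· 1/(x-1)+1· 1/(x-2)] dx
= (1)[ln|x-2| - ln|x-1|]+C

Answer: ln|(x-2)/(x-1)|+C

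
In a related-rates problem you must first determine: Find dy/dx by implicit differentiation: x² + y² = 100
Differentiate both sides: 2x + 2y·(dy/dx) = 0
Solve: dy/dx = -2x/(2y) = -x/y

Answer: dy/dx = -x/y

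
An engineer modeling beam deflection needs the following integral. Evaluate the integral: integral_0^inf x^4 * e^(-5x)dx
This is a Gamma integral. Substitute u=5x (du=5 dx):
integral_0^inf x^4 * e^(-5x) dx=(1/5^5) integral_0^inf u^4 * e^(-u) du
=Gamma(5)/5^5=4!/5^5=24/3125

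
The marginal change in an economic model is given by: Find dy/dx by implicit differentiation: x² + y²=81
Differentiate both sides: 2x + 2y·(dy/dx) = 0
Solve: dy/dx = -2x/(2y) = -x/y

Answer: dy/dx = -x/y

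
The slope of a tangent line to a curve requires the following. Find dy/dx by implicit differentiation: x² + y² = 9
Differentiate both sides: 2x+2y·(dy/dx) = 0
Solve: dy/dx = -2x/(2y) = -x/y

Answer: dy/dx = -x/y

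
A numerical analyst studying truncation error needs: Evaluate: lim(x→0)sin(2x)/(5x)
L'Hôpital (0/0): lim 2cos(2x)/5=2/5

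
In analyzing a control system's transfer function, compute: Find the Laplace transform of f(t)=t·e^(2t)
L{t·e^(at)} = 1/(s-a)²
L{t·e^(2t)} = 1/(s-2)²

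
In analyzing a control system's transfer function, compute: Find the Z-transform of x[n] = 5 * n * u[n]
Z{n*u[n]} = z/(z-1)^2
By linearity: Z{5*n*u[n]} = 5z/(z-1)^2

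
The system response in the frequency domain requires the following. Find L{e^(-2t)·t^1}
First shifting: L{e^(at)f(t)}=F(s-a)
L{t^1}=1/s^2
Shift s → s+2: 1/(s+2)^2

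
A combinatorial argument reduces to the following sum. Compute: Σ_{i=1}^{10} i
Using formula: Σ i^1=n(n+1)/2=10·11/2=55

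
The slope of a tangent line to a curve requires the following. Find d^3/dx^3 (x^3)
Apply power rule 3 times:
d^1: 3x^2
d^2: 6x
d^3: 6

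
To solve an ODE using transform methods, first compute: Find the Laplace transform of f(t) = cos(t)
L{cos(wt)} = s/(s² + w²)
L{cos(t)} = s/(s² + 1)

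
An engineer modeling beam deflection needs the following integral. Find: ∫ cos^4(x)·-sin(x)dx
Let u = cos(x), du = -sin(x) dx
∫ u^4 du = u^5/5 + C

Answer: cos^5(x)/5 + C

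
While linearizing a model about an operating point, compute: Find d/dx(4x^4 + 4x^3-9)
Power rule: d/dx(ax^n)=n·a·x^(n-1)
Term by term: 16·x^3 + 12·x^2

Answer: 16x^3 + 12x^2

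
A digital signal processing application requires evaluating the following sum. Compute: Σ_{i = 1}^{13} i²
Using formula: Σ i^2=n(n+1)(2n+1)/6=13·14·27/6=819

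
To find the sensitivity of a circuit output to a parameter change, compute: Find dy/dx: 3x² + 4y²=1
Differentiate: 6x+8y·(dy/dx) = 0
dy/dx = -6x/(8y) = -(3/4)·(x/y)

Answer: dy/dx = -(3/4)·(x/y)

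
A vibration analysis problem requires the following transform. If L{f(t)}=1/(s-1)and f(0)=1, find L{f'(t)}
L{f'(t)}=s·F(s) - f(0)=s/(s-1)-1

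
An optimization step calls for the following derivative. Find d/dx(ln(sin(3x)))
Chain rule: d/dx[ln(u)]=u'/u where u=sin(3x)
u'=3cos(3x)

Answer: (3cos(3x))/(sin(3x))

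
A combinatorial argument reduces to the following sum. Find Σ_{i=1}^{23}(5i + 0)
= 5·Σ i + 0·23 = 5·276 + 0 = 1380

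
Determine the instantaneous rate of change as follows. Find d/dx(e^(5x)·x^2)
Product rule: (fg)' = f'g + fg'
f = e^(5x), f' = 5·e^(5x)
g = x^2, g' = 2x

Answer: 5·e^(5x)·x^2 + 2·e^(5x)·x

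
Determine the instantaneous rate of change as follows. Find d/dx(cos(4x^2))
Chain rule: d/dx[cos(u)] = -sin(u)·u' where u = 4x^2
u' = 8x

Answer: -8x·sin(4x^2)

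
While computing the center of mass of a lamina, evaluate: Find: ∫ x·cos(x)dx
By parts: u=x, dv=cos(x) dx
du=dx, v=sin(x)
=x·sin(x) + cos(x) + C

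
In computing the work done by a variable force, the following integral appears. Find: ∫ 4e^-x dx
Since d/dx[e^-x]=- e^-x, we get -4e^-x + C

Answer: -4e^-x + C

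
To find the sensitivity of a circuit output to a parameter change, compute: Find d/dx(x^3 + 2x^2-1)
Power rule: d/dx(ax^n) = n·a·x^(n-1)
Term by term: 3·x^2+4·x

Answer: 3x^2+4x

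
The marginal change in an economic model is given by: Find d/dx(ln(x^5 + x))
Chain rule: d/dx[ln(u)] = u'/u where u = x^5 + x
u' = 5x^4 + 1

Answer: (5x^4 + 1)/(x^5 + x)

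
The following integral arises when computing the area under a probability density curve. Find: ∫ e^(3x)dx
Since d/dx[e^(3x)]=3e^(3x), we get 1/3 e^(3x)+C

Answer: (1/3)e^(3x)+C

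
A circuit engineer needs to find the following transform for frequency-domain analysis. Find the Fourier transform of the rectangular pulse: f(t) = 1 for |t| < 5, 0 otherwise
F(omega) = integral from -5 to 5 of e^(-j*omega*t) dt
= 2*sin(5*omega)/omega = 10*sinc(5*omega/pi)

Answer: 2*sin(5*omega)/omega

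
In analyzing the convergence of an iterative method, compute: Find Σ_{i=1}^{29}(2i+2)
= 2·Σ i + 2·29 = 2·435 + 58 = 928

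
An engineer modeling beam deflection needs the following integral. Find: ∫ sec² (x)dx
Since d/dx[tan(x)] = sec²(x), integral = tan(x)+C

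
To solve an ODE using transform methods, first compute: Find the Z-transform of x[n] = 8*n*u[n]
Z{n * u[n]} = z/(z-1)^2
By linearity: Z{8 * n * u[n]} = 8z/(z-1)^2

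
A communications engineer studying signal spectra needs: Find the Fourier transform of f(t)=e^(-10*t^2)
The Fourier transform of a Gaussian e^(-a*t^2) is sqrt(pi/a)*e^(-omega^2/(4a)).
With a = 10: F(omega) = sqrt(pi/10)*e^(-omega^2/40)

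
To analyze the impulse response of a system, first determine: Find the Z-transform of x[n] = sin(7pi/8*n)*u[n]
Z{sin(w0*n)*u[n]} = z*sin(w0)/(z^2-2z*cos(w0)+1)
With w0 = 7pi/8: X(z) = z*sin(7pi/8)/(z^2-2z*cos(7pi/8)+1)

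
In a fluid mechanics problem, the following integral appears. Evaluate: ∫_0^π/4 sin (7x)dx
Antiderivative: -cos(7x)/7
Evaluate at bounds: [-cos(7·π/4)/7] - [-cos(7·0)/7]
= (-(√2/2) + (1))/7 = 1/7 - √2/14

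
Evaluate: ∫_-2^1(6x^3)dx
Step 1: Find antiderivative F(x)=(3/2)x^4
Step 2: F(1) - F(-2)=3/2 - (24)=-45/2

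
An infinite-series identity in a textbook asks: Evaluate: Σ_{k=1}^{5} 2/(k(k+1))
Partial fractions: 2/(k(k+1)) = 2/k - 2/(k+1)
Telescoping sum: 2(1-1/6) = 2·5/6

Answer: 5/3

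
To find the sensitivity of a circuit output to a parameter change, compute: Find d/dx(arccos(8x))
d/dx[arccos(u)] = -u'/√(1-u²), u = 8x, u' = 8

Answer: -8/√(1-64x²)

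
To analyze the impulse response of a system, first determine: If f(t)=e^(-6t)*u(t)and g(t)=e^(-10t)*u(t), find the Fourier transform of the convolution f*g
By the convolution theorem: F{f*g}=F(omega)*G(omega)
F(omega)=1/(6+j*omega), G(omega)=1/(10+j*omega)
F{f*g}=1/((6+j*omega)(10+j*omega))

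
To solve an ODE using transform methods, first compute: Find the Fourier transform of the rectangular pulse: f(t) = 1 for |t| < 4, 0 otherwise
F(omega) = integral from -4 to 4 of e^(-j * omega * t) dt
= 2 * sin(4 * omega)/omega = 8 * sinc(4 * omega/pi)

Answer: 2 * sin(4 * omega)/omega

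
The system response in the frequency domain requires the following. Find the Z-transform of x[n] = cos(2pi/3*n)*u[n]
Z{cos(w0*n)*u[n]} = z(z - cos(w0))/(z^2 - 2z*cos(w0) + 1)
With w0 = 2pi/3: X(z) = z(z - cos(2pi/3))/(z^2 - 2z*cos(2pi/3) + 1)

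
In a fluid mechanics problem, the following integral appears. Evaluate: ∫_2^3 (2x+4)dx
Step 1: Find antiderivative F(x)=x^2+4x
Step 2: F(3) - F(2)=21 - (12)=9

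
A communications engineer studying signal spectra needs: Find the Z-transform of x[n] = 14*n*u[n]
Z{n * u[n]} = z/(z-1)^2
By linearity: Z{14 * n * u[n]} = 14z/(z-1)^2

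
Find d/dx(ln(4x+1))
Chain rule: d/dx[ln(u)] = u'/u where u = 4x + 1
u' = 4

Answer: (4)/(4x + 1)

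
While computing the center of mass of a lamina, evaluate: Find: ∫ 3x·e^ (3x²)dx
Let u=3x², du=6x dx
∫ (1/2)e^u du=e^u/2+C

Answer: e^(3x²)/2+C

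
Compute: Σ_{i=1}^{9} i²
Using formula: Σ i^2=n(n+1)(2n+1)/6=9·10·19/6=285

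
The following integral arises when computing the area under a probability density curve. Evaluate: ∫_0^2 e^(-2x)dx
Antiderivative: (1/(-2))e^(-2x)
Evaluate: (1/(-2))(e^-4 - 1)

Answer: (e^-4 - 1)/(-2)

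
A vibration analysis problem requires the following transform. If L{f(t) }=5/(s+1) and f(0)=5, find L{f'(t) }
L{f'(t)} = s·F(s) - f(0) = 5s/(s + 1) - 5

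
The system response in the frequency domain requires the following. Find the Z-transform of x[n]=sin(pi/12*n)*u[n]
Z{sin(w0 * n) * u[n]}=z * sin(w0)/(z^2 - 2z * cos(w0) + 1)
With w0=pi/12: X(z)=z * sin(pi/12)/(z^2 - 2z * cos(pi/12) + 1)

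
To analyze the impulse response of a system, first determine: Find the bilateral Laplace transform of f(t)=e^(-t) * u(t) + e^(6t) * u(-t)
For e^(-t)*u(t): L = 1/(s + 1), Re(s) > -1
For e^(6t)*u(-t): L = -1/(s-6), Re(s) < 6
Combined: F(s) = 1/(s + 1) - 1/(s-6), -1 < Re(s) < 6

Answer: 1/(s + 1) - 1/(s-6), ROC: -1 < Re(s) < 6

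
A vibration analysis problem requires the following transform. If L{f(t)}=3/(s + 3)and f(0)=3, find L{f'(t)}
L{f'(t)}=s·F(s) - f(0)=3s/(s + 3) - 3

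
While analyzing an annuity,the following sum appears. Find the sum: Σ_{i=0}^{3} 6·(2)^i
Geometric series: S=a(1 - r^n)/(1 - r)
a=6, r=2, n=4
S=6(1-16)/-1=90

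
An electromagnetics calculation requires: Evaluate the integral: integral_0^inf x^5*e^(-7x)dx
This is a Gamma integral. Substitute u = 7x (du = 7 dx):
integral_0^inf x^5 * e^(-7x) dx = (1/7^6) integral_0^inf u^5 * e^(-u) du
= Gamma(6)/7^6 = 5!/7^6 = 120/117649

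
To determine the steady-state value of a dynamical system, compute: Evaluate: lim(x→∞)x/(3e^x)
Apply L'Hôpital 1 times (∞/∞ each time):
Eventually get 1!/(3e^x) → 0

Answer: 0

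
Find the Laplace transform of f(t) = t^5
L{t^n} = n!/s^(n+1)
L{t^5} = 5!/s^6 = 120/s^6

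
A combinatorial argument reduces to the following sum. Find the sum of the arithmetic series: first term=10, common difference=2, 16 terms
Last term: a_n=10 + (16 - 1)·2=40
Sum=n(a_1 + a_n)/2=16(10 + 40)/2=400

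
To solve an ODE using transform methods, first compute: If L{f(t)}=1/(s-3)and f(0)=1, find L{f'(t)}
L{f'(t)} = s·F(s) - f(0) = s/(s-3)-1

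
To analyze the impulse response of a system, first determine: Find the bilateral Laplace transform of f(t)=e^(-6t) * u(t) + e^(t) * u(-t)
For e^(-6t) * u(t): L = 1/(s+6), Re(s) > -6
For e^(t) * u(-t): L = -1/(s-1), Re(s) < 1
Combined: F(s) = 1/(s+6)-1/(s-1), -6 < Re(s) < 1

Answer: 1/(s+6)-1/(s-1), ROC: -6 < Re(s) < 1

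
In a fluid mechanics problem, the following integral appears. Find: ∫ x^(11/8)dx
Power rule: ∫ x^(11/8) dx = x^(19/8)/(19/8) + C

Answer: (8/19)·x^(19/8) + C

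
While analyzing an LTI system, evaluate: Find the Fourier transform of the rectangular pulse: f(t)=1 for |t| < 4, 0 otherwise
F(omega) = integral from -4 to 4 of e^(-j*omega*t) dt
= 2*sin(4*omega)/omega = 8*sinc(4*omega/pi)

Answer: 2*sin(4*omega)/omega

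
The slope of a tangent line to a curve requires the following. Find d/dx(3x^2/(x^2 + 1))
Quotient rule: (f/g)'=(f'g - fg')/g²
f=3x^2, f'=6x
g=x^2 + 1, g'=2x

Answer: (6x·(x^2 + 1) - 6x^3)/(x^2 + 1)²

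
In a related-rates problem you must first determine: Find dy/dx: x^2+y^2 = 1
Differentiate: 2x + 2y·(dy/dx) = 0
dy/dx = -2x/(2y)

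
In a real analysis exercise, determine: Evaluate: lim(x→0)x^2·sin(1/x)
Squeeze theorem: -|x^2| ≤ x^2·sin(1/x) ≤ |x^2|
Since x^2 → 0 as x → 0, by squeeze theorem the limit is 0

Answer: 0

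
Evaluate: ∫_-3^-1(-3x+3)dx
Step 1: Find antiderivative F(x)=(-3/2)x^2+3x
Step 2: F(-1) - F(-3)=-9/2 - (-45/2)=18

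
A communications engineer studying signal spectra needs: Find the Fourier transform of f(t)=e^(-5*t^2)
The Fourier transform of a Gaussian e^(-a * t^2) is sqrt(pi/a) * e^(-omega^2/(4a)).
With a=5: F(omega)=sqrt(pi/5) * e^(-omega^2/20)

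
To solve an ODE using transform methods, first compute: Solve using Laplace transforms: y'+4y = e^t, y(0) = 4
Take L: sY - 4 + 4Y = 1/(s-1)
Y(s + 4) = 1/(s-1) + 4
Y = 1/((s-1)(s + 4)) + 4/(s + 4)
Partial fractions: 1/((s-1)(s + 4)) = (1/5)/(s-1) - (1/5)/(s + 4)
So Y = (1/5)/(s-1) + (19/5)/(s + 4)
Inverse Laplace transform (L^(-1){1/(s-1)} = e^t, L^(-1){1/(s + 4)} = e^(-4t)):

Answer: y(t) = (1/5)·e^t + (19/5)·e^(-4t)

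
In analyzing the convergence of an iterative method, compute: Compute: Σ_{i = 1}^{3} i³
Using formula: Σ i^3=[n(n + 1)/2]²=[3·4/2]²=36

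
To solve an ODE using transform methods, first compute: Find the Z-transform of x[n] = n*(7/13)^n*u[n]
Using the property Z{n*a^n*u[n]} = az/(z-a)^2
With a = 7/13: X(z) = (7/13)z/(z - 7/13)^2, |z| > 7/13

Answer: (7/13)z/(z - 7/13)^2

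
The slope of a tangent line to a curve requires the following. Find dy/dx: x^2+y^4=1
Differentiate: 2x+4y^3·(dy/dx)=0
dy/dx=-2x/(4y^3)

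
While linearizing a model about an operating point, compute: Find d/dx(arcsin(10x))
d/dx[arcsin(u)]=u'/√(1-u²), u=10x, u'=10

Answer: 10/√(1-100x²)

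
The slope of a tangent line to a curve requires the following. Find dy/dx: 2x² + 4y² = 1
Differentiate: 4x+8y·(dy/dx) = 0
dy/dx = -4x/(8y) = -(1/2)·(x/y)

Answer: dy/dx = -(1/2)·(x/y)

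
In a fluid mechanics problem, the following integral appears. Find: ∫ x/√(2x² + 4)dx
Let u = 2x²+4, du = 4x dx
∫ (1/4)·u^(-1/2) du = √u/2+C

Answer: √(2x²+4)/2+C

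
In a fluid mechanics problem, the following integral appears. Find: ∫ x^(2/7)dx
Power rule: ∫ x^(2/7) dx=x^(9/7)/(9/7)+C

Answer: (7/9)·x^(9/7)+C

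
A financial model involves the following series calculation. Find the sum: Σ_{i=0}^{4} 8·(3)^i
Geometric series: S=a(1 - r^n)/(1 - r)
a=8, r=3, n=5
S=8(1-243)/-2=968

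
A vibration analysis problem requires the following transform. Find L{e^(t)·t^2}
First shifting: L{e^(at)f(t)} = F(s-a)
L{t^2} = 2/s^3
Shift s → s-1: 2/(s-1)^3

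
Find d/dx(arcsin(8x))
d/dx[arcsin(u)] = u'/√(1-u²), u = 8x, u' = 8

Answer: 8/√(1-64x²)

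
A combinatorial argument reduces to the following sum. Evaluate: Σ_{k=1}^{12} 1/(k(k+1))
Partial fractions: 1/(k(k + 1))=1/k - 1/(k + 1)
Telescoping sum: 1(1 - 1/13)=1·12/13

Answer: 12/13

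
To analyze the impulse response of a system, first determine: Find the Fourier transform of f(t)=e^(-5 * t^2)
The Fourier transform of a Gaussian e^(-a*t^2) is sqrt(pi/a)*e^(-omega^2/(4a)).
With a=5: F(omega)=sqrt(pi/5)*e^(-omega^2/20)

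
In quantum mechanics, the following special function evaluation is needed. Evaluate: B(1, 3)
B(x,y)=Γ(x)Γ(y)/Γ(x+y)=(x-1)!(y-1)!/(x+y-1)!
B(1,3)=0!·2!/3!=1/3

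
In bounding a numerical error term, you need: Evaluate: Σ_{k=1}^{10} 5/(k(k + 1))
Partial fractions: 5/(k(k+1))=5/k - 5/(k+1)
Telescoping sum: 5(1-1/11)=5·10/11

Answer: 50/11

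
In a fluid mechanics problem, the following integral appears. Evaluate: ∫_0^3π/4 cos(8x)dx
Antiderivative: sin(8x)/8
Evaluate at bounds: [sin(8·3π/4)/8] - [sin(8·0)/8]
= ((0) - (0))/8 = 0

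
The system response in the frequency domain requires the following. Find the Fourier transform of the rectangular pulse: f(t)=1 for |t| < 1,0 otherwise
F(omega) = integral from -1 to 1 of e^(-j*omega*t) dt
= 2*sin(1*omega)/omega = 2*sinc(1*omega/pi)

Answer: 2*sin(1*omega)/omega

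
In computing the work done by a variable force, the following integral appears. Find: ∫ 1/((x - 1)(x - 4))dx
Partial fractions: 1/((x-1)(x-4))=A/(x-1)+B/(x-4)
A=-1/3, B=1/3
∫ [-1/3· 1/(x-1)+1/3· 1/(x-4)] dx
=(1/3)[ln|x-4| - ln|x-1|]+C

Answer: (1/3)·ln|(x-4)/(x-1)|+C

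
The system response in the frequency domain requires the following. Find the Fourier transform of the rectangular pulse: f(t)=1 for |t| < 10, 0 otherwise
F(omega) = integral from -10 to 10 of e^(-j*omega*t) dt
= 2*sin(10*omega)/omega = 20*sinc(10*omega/pi)

Answer: 2*sin(10*omega)/omega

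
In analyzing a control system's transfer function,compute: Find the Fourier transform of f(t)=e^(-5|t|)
Using the standard pair: F{e^(-a|t|)} = 2a/(a^2+omega^2)
With a = 5: F(omega) = 10/(25+omega^2)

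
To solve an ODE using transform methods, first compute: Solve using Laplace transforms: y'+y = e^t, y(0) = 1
Take L: sY - 1+Y=1/(s-1)
Y(s+1)=1/(s-1)+1
Y=1/((s-1)(s+1))+1/(s+1)
Partial fractions: 1/((s-1)(s+1))=(1/2)/(s-1) - (1/2)/(s+1)
So Y=(1/2)/(s-1)+(1/2)/(s+1)
Inverse Laplace transform (L^(-1){1/(s-1)}=e^t, L^(-1){1/(s+1)}=e^(-t)):

Answer: y(t)=(1/2)·e^t+(1/2)·e^(-t)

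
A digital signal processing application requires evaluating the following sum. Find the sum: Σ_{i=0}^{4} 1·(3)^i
Geometric series: S=a(1 - r^n)/(1 - r)
a=1, r=3, n=5
S=1(1 - 243)/-2=121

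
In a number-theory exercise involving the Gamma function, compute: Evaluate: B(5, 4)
B(x,y) = Γ(x)Γ(y)/Γ(x + y) = (x-1)!(y-1)!/(x + y-1)!
B(5,4) = 4!·3!/8! = 1/280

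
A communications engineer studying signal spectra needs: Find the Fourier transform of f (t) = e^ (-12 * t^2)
The Fourier transform of a Gaussian e^(-a * t^2) is sqrt(pi/a) * e^(-omega^2/(4a)).
With a=12: F(omega)=sqrt(pi/12) * e^(-omega^2/48)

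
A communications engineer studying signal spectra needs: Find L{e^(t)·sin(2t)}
First shifting: L{e^(at)f(t)}=F(s-a)
L{sin(2t)}=2/(s²+4)
Shift: 2/((s-1)²+4)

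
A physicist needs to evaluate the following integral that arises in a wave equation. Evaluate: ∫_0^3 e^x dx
Antiderivative: e^x
Evaluate: (e^3-1)

Answer: e^3-1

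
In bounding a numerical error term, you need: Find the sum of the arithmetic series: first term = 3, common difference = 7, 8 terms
Last term: a_n=3 + (8 - 1)·7=52
Sum=n(a_1 + a_n)/2=8(3 + 52)/2=220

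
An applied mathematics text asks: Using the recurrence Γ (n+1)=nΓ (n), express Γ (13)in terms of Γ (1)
Γ(13) = 12Γ(12) = 12·11Γ(11) = ... = 12!·Γ(1) = 479001600·Γ(1)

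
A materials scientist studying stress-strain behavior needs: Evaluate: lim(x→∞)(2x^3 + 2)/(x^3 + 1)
Divide numerator and denominator by x^3:
lim (2+2/x^3)/(1+1/x^3)=2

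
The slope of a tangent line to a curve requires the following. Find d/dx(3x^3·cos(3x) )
Product rule: (fg)'=f'g+fg'
f=3x^3, f'=9x^2
g=cos(3x), g'=-3·sin(3x)

Answer: 9x^2·cos(3x)-9x^3·sin(3x)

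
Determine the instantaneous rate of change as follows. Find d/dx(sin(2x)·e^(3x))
Product rule: (fg)' = f'g+fg'
f = sin(2x), f' = 2·cos(2x)
g = e^(3x), g' = 3·e^(3x)

Answer: 2·cos(2x)·e^(3x)+3·sin(2x)·e^(3x)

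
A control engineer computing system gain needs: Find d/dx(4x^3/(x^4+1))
Quotient rule: (f/g)' = (f'g - fg')/g²
f = 4x^3, f' = 12x^2
g = x^4 + 1, g' = 4x^3

Answer: (12x^2·(x^4 + 1) - 16x^6)/(x^4 + 1)²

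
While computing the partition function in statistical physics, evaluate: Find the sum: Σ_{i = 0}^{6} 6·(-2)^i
Geometric series: S = a(1 - r^n)/(1 - r)
a = 6, r = -2, n = 7
S = 6(1 + 128)/3 = 258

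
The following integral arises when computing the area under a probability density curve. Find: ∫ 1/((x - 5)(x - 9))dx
Partial fractions: 1/((x-5)(x-9)) = A/(x-5) + B/(x-9)
A = -1/4, B = 1/4
∫ [-1/4· 1/(x-5) + 1/4· 1/(x-9)] dx
= (1/4)[ln|x-9| - ln|x-5|] + C

Answer: (1/4)·ln|(x-9)/(x-5)| + C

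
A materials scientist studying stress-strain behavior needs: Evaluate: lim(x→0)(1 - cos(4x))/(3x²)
Using 1-cos(u) ≈ u²/2 for small u:
(1-cos(4x)) ≈ (4x)²/2=16x²/2
So limit=16/(2·3)=8/3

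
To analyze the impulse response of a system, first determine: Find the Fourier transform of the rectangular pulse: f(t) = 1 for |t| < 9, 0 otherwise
F(omega) = integral from -9 to 9 of e^(-j * omega * t) dt
= 2 * sin(9 * omega)/omega = 18 * sinc(9 * omega/pi)

Answer: 2 * sin(9 * omega)/omega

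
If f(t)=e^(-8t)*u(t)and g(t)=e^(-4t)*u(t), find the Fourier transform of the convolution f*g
By the convolution theorem: F{f * g}=F(omega) * G(omega)
F(omega)=1/(8 + j * omega), G(omega)=1/(4 + j * omega)
F{f * g}=1/((8 + j * omega)(4 + j * omega))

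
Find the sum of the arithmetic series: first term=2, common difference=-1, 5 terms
Last term: a_n = 2+(5-1)·-1 = -2
Sum = n(a_1+a_n)/2 = 5(2+(-2))/2 = 0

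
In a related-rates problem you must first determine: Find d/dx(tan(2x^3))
Chain rule: d/dx[tan(u)] = sec²(u)·u' where u = 2x^3
u' = 6x^2

Answer: 6x^2·sec²(2x^3)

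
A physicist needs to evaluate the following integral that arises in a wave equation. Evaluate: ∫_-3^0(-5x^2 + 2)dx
Step 1: Find antiderivative F(x) = (-5/3)x^3 + 2x
Step 2: F(0) - F(-3) = 0 - (39) = -39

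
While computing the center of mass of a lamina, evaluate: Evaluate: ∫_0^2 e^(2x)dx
Antiderivative: (1/2)e^(2x)
Evaluate: (1/2)(e^4 - 1)

Answer: (e^4 - 1)/2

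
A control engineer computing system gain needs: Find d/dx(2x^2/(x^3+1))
Quotient rule: (f/g)' = (f'g - fg')/g²
f = 2x^2, f' = 4x
g = x^3 + 1, g' = 3x^2

Answer: (4x·(x^3 + 1) - 6x^4)/(x^3 + 1)²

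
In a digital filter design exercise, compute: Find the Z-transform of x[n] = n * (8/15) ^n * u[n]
Using the property Z{n*a^n*u[n]} = az/(z-a)^2
With a = 8/15: X(z) = (8/15)z/(z - 8/15)^2, |z| > 8/15

Answer: (8/15)z/(z - 8/15)^2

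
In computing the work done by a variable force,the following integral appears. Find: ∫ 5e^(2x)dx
Since d/dx[e^(2x)]=2e^(2x), we get 5/2 e^(2x) + C

Answer: (5/2)e^(2x) + C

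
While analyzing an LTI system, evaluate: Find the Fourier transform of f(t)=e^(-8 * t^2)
The Fourier transform of a Gaussian e^(-a * t^2) is sqrt(pi/a) * e^(-omega^2/(4a)).
With a=8: F(omega)=sqrt(pi/8) * e^(-omega^2/32)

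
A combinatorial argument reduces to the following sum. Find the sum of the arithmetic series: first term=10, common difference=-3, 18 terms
Last term: a_n = 10+(18-1)·-3 = -41
Sum = n(a_1+a_n)/2 = 18(10+(-41))/2 = -279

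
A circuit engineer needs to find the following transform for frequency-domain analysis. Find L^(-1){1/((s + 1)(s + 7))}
Partial fractions: 1/((s + 1)(s + 7)) = A/(s + 1) + B/(s + 7)
Cover-up: A = 1/(s + 7)|_{s = -1} = 1/6; B = 1/(s + 1)|_{s = -7} = -1/6
L^(-1) = (1/6)e^(-t) - (1/6)e^(-7t)

Answer: (1/6)(e^(-t) - e^(-7t))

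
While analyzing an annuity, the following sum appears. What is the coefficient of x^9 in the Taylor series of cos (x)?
cos(x) has only even powers. Coefficient of x^9=0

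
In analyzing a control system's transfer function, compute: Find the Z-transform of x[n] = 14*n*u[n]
Z{n * u[n]} = z/(z-1)^2
By linearity: Z{14 * n * u[n]} = 14z/(z-1)^2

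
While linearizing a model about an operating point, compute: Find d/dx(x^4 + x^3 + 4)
Power rule: d/dx(ax^n) = n·a·x^(n-1)
Term by term: 4·x^3 + 3·x^2

Answer: 4x^3 + 3x^2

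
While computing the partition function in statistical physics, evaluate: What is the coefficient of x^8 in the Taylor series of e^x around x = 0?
Taylor series of e^x = Σ x^n/n!
Coefficient of x^8 = 1/8! = 1/40320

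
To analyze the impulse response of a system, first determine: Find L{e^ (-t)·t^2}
First shifting: L{e^(at)f(t)}=F(s-a)
L{t^2}=2/s^3
Shift s → s+1: 2/(s+1)^3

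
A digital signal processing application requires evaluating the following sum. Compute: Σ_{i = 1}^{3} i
Using formula: Σ i^1=n(n+1)/2=3·4/2=6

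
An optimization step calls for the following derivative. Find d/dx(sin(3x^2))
Chain rule: d/dx[sin(u)]=cos(u)·u' where u=3x^2
u'=6x

Answer: 6x·cos(3x^2)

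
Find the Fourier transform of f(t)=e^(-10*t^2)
The Fourier transform of a Gaussian e^(-a * t^2) is sqrt(pi/a) * e^(-omega^2/(4a)).
With a=10: F(omega)=sqrt(pi/10) * e^(-omega^2/40)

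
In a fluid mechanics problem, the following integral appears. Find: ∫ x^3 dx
Using power rule: ∫ x^3 dx=1/4 x^4 + C=(1/4)x^4 + C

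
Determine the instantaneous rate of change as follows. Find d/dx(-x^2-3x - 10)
Power rule: d/dx(ax^n) = n·a·x^(n-1)
Term by term: -2·x - 3

Answer: -2x - 3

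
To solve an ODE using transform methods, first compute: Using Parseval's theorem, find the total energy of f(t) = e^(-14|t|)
Parseval's theorem: E = integral |f(t)|^2 dt = (1/2pi) integral |F(omega)|^2 domega
E = integral_{-inf}^{inf} e^(-28|t|) dt = 2 * integral_0^inf e^(-28t) dt = 2/(2 * 14) = 1/14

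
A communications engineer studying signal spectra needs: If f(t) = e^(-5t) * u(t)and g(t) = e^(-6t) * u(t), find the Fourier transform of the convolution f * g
By the convolution theorem: F{f*g}=F(omega)*G(omega)
F(omega)=1/(5+j*omega), G(omega)=1/(6+j*omega)
F{f*g}=1/((5+j*omega)(6+j*omega))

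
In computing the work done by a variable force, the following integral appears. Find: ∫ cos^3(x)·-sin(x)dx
Let u = cos(x), du = -sin(x) dx
∫ u^3 du = u^4/4+C

Answer: cos^4(x)/4+C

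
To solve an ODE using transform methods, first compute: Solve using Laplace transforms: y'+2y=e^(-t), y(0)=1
Take L: sY - 1+2Y=1/(s+1)
Y(s+2)=1/(s+1)+1
Y=1/((s+1)(s+2))+1/(s+2)
Partial fractions: 1/((s+1)(s+2))=1/(s+1)-1/(s+2)
So Y=1/(s+1)
Inverse Laplace transform (L^(-1){1/(s+1)}=e^(-t), L^(-1){1/(s+2)}=e^(-2t)):

Answer: y(t)=1·e^(-t)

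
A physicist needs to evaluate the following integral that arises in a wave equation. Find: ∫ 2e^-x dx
Since d/dx[e^-x]=- e^-x, we get -2e^-x + C

Answer: -2e^-x + C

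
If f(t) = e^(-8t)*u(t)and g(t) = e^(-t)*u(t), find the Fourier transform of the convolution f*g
By the convolution theorem: F{f*g}=F(omega)*G(omega)
F(omega)=1/(8+j*omega), G(omega)=1/(1+j*omega)
F{f*g}=1/((8+j*omega)(1+j*omega))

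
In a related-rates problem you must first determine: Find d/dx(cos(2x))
Chain rule: d/dx[cos(u)] = -sin(u)·u' where u = 2x
u' = 2

Answer: -2·sin(2x)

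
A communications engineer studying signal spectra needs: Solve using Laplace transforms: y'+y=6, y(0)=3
Take L of both sides: sY(s)-3+Y(s) = 6/s
Y(s)(s+1) = 6/s+3
Y(s) = 6/(s(s+1))+3/(s+1)
Partial fractions: 6/(s(s+1)) = 6/s - 6/(s+1)
So Y(s) = 6/s - 3/(s+1)
Inverse transform (L^(-1){1/s} = 1, L^(-1){1/(s+1)} = e^(-t)):

Answer: y(t) = 6-3·e^(-t)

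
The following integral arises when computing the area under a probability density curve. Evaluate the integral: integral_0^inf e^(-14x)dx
integral_0^inf e^(-14x) dx = [-1/14 * e^(-14x)]_0^inf
= 0 - (-1/14) = 1/14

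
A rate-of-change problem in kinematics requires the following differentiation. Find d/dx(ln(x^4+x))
Chain rule: d/dx[ln(u)]=u'/u where u=x^4+x
u'=4x^3+1

Answer: (4x^3+1)/(x^4+x)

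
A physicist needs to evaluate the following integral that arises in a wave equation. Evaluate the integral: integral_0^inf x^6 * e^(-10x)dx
This is a Gamma integral. Substitute u = 10x (du = 10 dx):
integral_0^inf x^6 * e^(-10x) dx = (1/10^7) integral_0^inf u^6 * e^(-u) du
= Gamma(7)/10^7 = 6!/10^7 = 720/10000000

Answer: 9/125000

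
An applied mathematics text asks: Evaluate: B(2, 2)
B(x,y) = Γ(x)Γ(y)/Γ(x+y) = (x-1)!(y-1)!/(x+y-1)!
B(2,2) = 1!·1!/3! = 1/6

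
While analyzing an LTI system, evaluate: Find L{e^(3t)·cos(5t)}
First shifting: L{e^(at)f(t)} = F(s-a)
L{cos(5t)} = s/(s² + 25)
Shift: (s-3)/((s-3)² + 25)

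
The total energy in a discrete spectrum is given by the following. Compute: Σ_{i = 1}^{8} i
Using formula: Σ i^1=n(n + 1)/2=8·9/2=36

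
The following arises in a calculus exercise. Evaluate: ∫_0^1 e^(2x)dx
Antiderivative: (1/2)e^(2x)
Evaluate: (1/2)(e^2 - 1)

Answer: (e^2 - 1)/2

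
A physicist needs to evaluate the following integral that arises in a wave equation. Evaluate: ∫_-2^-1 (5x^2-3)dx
Step 1: Find antiderivative F(x) = (5/3)x^3 - 3x
Step 2: F(-1) - F(-2) = 4/3 - (-22/3) = 26/3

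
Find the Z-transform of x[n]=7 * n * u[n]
Z{n*u[n]} = z/(z-1)^2
By linearity: Z{7*n*u[n]} = 7z/(z-1)^2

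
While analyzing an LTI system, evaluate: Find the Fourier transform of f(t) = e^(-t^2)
The Fourier transform of a Gaussian e^(-t^2) is sqrt(pi) * e^(-omega^2/4).
With a = 1: F(omega) = sqrt(pi) * e^(-omega^2/4)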